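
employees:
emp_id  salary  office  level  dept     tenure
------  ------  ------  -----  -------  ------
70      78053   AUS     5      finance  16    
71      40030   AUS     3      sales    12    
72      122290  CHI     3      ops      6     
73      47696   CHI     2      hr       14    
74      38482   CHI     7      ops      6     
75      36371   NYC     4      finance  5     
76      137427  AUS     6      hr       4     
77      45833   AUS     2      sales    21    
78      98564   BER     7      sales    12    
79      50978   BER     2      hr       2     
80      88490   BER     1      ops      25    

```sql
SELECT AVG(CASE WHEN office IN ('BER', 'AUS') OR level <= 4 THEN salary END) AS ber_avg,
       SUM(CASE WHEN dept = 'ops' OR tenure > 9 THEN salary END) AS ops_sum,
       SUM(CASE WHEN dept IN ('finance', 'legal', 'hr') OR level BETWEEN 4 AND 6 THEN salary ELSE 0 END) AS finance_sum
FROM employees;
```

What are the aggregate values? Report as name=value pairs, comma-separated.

[ber_avg: office IN ('BER', 'AUS') OR level <= 4]
emp_id=70: ✓ → 78053
emp_id=71: ✓ → 40030
emp_id=72: ✓ → 122290
emp_id=73: ✓ → 47696
emp_id=74: ✗
emp_id=75: ✓ → 36371
emp_id=76: ✓ → 137427
emp_id=77: ✓ → 45833
emp_id=78: ✓ → 98564
emp_id=79: ✓ → 50978
emp_id=80: ✓ → 88490
ber_avg = (78053 + 40030 + 122290 + 47696 + 36371 + 137427 + 45833 + 98564 + 50978 + 88490) / 10 = 74573.2
—
[ops_sum: dept = 'ops' OR tenure > 9]
emp_id=70: ✓ → 78053
emp_id=71: ✓ → 40030
emp_id=72: ✓ → 122290
emp_id=73: ✓ → 47696
emp_id=74: ✓ → 38482
emp_id=75: ✗
emp_id=76: ✗
emp_id=77: ✓ → 45833
emp_id=78: ✓ → 98564
emp_id=79: ✗
emp_id=80: ✓ → 88490
ops_sum = 78053 + 40030 + 122290 + 47696 + 38482 + 45833 + 98564 + 88490 = 559438
—
[finance_sum: dept IN ('finance', 'legal', 'hr') OR level BETWEEN 4 AND 6]
emp_id=70: ✓ → 78053
emp_id=71: ✗
emp_id=72: ✗
emp_id=73: ✓ → 47696
emp_id=74: ✗
emp_id=75: ✓ → 36371
emp_id=76: ✓ → 137427
emp_id=77: ✗
emp_id=78: ✗
emp_id=79: ✓ → 50978
emp_id=80: ✗
finance_sum = 78053 + 47696 + 36371 + 137427 + 50978 = 350525

ber_avg=74573.2, ops_sum=559438, finance_sum=350525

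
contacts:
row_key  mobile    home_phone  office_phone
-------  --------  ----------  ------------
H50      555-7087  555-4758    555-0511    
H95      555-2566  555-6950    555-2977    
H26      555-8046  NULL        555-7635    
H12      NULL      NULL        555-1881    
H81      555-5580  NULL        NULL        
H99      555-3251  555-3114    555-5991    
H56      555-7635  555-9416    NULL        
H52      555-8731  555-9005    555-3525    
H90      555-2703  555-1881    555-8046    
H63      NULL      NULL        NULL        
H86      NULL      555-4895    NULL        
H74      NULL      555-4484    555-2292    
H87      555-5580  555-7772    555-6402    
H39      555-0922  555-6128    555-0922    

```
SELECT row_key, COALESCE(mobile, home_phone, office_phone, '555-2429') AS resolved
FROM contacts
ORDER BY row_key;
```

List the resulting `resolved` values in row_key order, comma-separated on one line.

row_key=H12: mobile=NULL, home_phone=NULL, office_phone=555-1881 → 555-1881
row_key=H26: mobile=555-8046 → 555-8046
row_key=H39: mobile=555-0922 → 555-0922
row_key=H50: mobile=555-7087 → 555-7087
row_key=H52: mobile=555-8731 → 555-8731
row_key=H56: mobile=555-7635 → 555-7635
row_key=H63: mobile=NULL, home_phone=NULL, office_phone=NULL, → literal 555-2429 → 555-2429
row_key=H74: mobile=NULL, home_phone=555-4484 → 555-4484
row_key=H81: mobile=555-5580 → 555-5580
row_key=H86: mobile=NULL, home_phone=555-4895 → 555-4895
row_key=H87: mobile=555-5580 → 555-5580
row_key=H90: mobile=555-2703 → 555-2703
row_key=H95: mobile=555-2566 → 555-2566
row_key=H99: mobile=555-3251 → 555-3251

555-1881, 555-8046, 555-0922, 555-7087, 555-8731, 555-7635, 555-2429, 555-4484, 555-5580, 555-4895, 555-5580, 555-2703, 555-2566, 555-3251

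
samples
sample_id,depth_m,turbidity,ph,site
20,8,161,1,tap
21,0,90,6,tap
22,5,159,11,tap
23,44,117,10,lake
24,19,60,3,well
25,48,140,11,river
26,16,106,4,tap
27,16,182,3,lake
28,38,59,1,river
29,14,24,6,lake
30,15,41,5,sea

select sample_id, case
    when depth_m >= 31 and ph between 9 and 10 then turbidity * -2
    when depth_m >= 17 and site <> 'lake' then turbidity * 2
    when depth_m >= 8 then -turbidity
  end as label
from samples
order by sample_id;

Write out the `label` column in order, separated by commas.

sample_id=20: depth_m >= 8 → -161
sample_id=21: (no match → NULL) → NULL
sample_id=22: (no match → NULL) → NULL
sample_id=23: depth_m >= 31 and ph between 9 and 10 → -234
sample_id=24: depth_m >= 17 and site <> 'lake' → 120
sample_id=25: depth_m >= 17 and site <> 'lake' → 280
sample_id=26: depth_m >= 8 → -106
sample_id=27: depth_m >= 8 → -182
sample_id=28: depth_m >= 17 and site <> 'lake' → 118
sample_id=29: depth_m >= 8 → -24
sample_id=30: depth_m >= 8 → -41

-161, NULL, NULL, -234, 120, 280, -106, -182, 118, -24, -41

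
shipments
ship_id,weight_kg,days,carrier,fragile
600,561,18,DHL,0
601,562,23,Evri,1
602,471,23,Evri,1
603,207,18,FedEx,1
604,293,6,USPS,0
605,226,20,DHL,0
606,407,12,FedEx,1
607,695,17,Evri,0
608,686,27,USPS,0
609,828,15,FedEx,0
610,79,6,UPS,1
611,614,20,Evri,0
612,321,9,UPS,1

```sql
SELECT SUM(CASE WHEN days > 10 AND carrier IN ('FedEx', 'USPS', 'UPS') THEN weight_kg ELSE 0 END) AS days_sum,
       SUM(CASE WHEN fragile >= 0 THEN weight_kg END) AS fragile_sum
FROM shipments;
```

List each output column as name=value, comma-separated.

[days_sum: days > 10 AND carrier IN ('FedEx', 'USPS', 'UPS')]
ship_id=600: ✗
ship_id=601: ✗
ship_id=602: ✗
ship_id=603: ✓ → 207
ship_id=604: ✗
ship_id=605: ✗
ship_id=606: ✓ → 407
ship_id=607: ✗
ship_id=608: ✓ → 686
ship_id=609: ✓ → 828
ship_id=610: ✗
ship_id=611: ✗
ship_id=612: ✗
days_sum = 207 + 407 + 686 + 828 = 2128
—
[fragile_sum: fragile >= 0]
ship_id=600: ✓ → 561
ship_id=601: ✓ → 562
ship_id=602: ✓ → 471
ship_id=603: ✓ → 207
ship_id=604: ✓ → 293
ship_id=605: ✓ → 226
ship_id=606: ✓ → 407
ship_id=607: ✓ → 695
ship_id=608: ✓ → 686
ship_id=609: ✓ → 828
ship_id=610: ✓ → 79
ship_id=611: ✓ → 614
ship_id=612: ✓ → 321
fragile_sum = 561 + 562 + 471 + 207 + 293 + 226 + 407 + 695 + 686 + 828 + 79 + 614 + 321 = 5950

days_sum=2128, fragile_sum=5950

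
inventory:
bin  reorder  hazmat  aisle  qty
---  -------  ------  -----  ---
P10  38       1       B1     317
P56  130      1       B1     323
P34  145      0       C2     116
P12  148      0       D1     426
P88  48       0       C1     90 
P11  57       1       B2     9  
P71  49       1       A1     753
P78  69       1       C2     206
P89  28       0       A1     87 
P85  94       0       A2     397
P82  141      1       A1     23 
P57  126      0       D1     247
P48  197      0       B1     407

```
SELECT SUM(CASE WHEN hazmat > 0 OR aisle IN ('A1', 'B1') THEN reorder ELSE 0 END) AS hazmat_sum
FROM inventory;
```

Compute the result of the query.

bin=P10: ✓ → 38
bin=P56: ✓ → 130
bin=P34: ✗
bin=P12: ✗
bin=P88: ✗
bin=P11: ✓ → 57
bin=P71: ✓ → 49
bin=P78: ✓ → 69
bin=P89: ✓ → 28
bin=P85: ✗
bin=P82: ✓ → 141
bin=P57: ✗
bin=P48: ✓ → 197
hazmat_sum = 38 + 130 + 57 + 49 + 69 + 28 + 141 + 197 = 709

709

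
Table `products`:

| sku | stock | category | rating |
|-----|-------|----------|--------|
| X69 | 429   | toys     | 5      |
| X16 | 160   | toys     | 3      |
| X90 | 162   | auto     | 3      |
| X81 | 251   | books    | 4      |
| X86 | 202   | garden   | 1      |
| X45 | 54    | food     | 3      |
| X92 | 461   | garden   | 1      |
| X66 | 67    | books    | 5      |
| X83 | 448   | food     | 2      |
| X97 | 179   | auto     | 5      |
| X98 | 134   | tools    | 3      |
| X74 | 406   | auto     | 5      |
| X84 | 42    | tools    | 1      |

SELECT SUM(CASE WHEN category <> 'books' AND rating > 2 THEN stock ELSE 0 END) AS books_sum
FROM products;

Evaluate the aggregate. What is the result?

1524

sku=X69: ✓ → 429
sku=X16: ✓ → 160
sku=X90: ✓ → 162
sku=X81: ✗
sku=X86: ✗
sku=X45: ✓ → 54
sku=X92: ✗
sku=X66: ✗
sku=X83: ✗
sku=X97: ✓ → 179
sku=X98: ✓ → 134
sku=X74: ✓ → 406
sku=X84: ✗
books_sum = 429 + 160 + 162 + 54 + 179 + 134 + 406 = 1524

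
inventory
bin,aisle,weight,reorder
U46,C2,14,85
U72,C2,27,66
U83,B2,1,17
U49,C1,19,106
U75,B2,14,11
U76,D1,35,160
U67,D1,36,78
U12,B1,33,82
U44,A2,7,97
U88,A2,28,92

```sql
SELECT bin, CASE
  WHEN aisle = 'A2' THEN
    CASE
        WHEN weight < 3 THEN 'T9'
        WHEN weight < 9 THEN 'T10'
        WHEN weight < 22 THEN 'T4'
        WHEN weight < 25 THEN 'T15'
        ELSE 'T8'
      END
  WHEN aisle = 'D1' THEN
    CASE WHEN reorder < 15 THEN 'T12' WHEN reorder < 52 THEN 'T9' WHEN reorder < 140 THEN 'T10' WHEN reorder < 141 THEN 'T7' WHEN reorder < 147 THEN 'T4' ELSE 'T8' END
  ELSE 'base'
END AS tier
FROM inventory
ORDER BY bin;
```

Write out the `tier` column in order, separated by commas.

base, T10, base, base, T10, base, base, T8, base, T8

bin=U12: aisle='B1' → outer ELSE → base
bin=U44: aisle='A2' → inner[weight < 9] → T10
bin=U46: aisle='C2' → outer ELSE → base
bin=U49: aisle='C1' → outer ELSE → base
bin=U67: aisle='D1' → inner[reorder < 140] → T10
bin=U72: aisle='C2' → outer ELSE → base
bin=U75: aisle='B2' → outer ELSE → base
bin=U76: aisle='D1' → inner[ELSE] → T8
bin=U83: aisle='B2' → outer ELSE → base
bin=U88: aisle='A2' → inner[ELSE] → T8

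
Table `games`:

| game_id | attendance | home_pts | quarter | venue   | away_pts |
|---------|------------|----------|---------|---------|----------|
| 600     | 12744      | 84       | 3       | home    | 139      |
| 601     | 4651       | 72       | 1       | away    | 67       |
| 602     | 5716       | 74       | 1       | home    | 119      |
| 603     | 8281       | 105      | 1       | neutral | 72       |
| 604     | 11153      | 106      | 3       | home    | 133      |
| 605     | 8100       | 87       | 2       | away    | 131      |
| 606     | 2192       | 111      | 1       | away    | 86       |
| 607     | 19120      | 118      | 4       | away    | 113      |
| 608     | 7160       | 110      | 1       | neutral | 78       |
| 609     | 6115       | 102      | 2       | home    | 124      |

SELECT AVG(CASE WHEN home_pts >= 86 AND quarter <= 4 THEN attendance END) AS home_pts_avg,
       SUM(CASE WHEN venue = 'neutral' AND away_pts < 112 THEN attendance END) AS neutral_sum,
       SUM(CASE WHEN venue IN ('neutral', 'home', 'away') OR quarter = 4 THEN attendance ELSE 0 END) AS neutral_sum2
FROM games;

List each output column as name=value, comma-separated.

home_pts_avg=8874.4285714286, neutral_sum=15441, neutral_sum2=85232

[home_pts_avg: home_pts >= 86 AND quarter <= 4]
game_id=600: ✗
game_id=601: ✗
game_id=602: ✗
game_id=603: ✓ → 8281
game_id=604: ✓ → 11153
game_id=605: ✓ → 8100
game_id=606: ✓ → 2192
game_id=607: ✓ → 19120
game_id=608: ✓ → 7160
game_id=609: ✓ → 6115
home_pts_avg = (8281 + 11153 + 8100 + 2192 + 19120 + 7160 + 6115) / 7 = 8874.4285714286
—
[neutral_sum: venue = 'neutral' AND away_pts < 112]
game_id=600: ✗
game_id=601: ✗
game_id=602: ✗
game_id=603: ✓ → 8281
game_id=604: ✗
game_id=605: ✗
game_id=606: ✗
game_id=607: ✗
game_id=608: ✓ → 7160
game_id=609: ✗
neutral_sum = 8281 + 7160 = 15441
—
[neutral_sum2: venue IN ('neutral', 'home', 'away') OR quarter = 4]
game_id=600: ✓ → 12744
game_id=601: ✓ → 4651
game_id=602: ✓ → 5716
game_id=603: ✓ → 8281
game_id=604: ✓ → 11153
game_id=605: ✓ → 8100
game_id=606: ✓ → 2192
game_id=607: ✓ → 19120
game_id=608: ✓ → 7160
game_id=609: ✓ → 6115
neutral_sum2 = 12744 + 4651 + 5716 + 8281 + 11153 + 8100 + 2192 + 19120 + 7160 + 6115 = 85232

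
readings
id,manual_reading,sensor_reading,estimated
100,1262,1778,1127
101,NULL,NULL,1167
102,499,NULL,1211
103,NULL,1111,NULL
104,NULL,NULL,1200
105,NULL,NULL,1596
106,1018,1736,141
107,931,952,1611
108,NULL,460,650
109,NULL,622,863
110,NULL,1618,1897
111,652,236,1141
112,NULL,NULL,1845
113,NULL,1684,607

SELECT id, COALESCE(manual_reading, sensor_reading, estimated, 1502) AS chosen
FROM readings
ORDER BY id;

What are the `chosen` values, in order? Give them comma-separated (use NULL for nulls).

id=100: manual_reading=1262 → 1262
id=101: manual_reading=NULL, sensor_reading=NULL, estimated=1167 → 1167
id=102: manual_reading=499 → 499
id=103: manual_reading=NULL, sensor_reading=1111 → 1111
id=104: manual_reading=NULL, sensor_reading=NULL, estimated=1200 → 1200
id=105: manual_reading=NULL, sensor_reading=NULL, estimated=1596 → 1596
id=106: manual_reading=1018 → 1018
id=107: manual_reading=931 → 931
id=108: manual_reading=NULL, sensor_reading=460 → 460
id=109: manual_reading=NULL, sensor_reading=622 → 622
id=110: manual_reading=NULL, sensor_reading=1618 → 1618
id=111: manual_reading=652 → 652
id=112: manual_reading=NULL, sensor_reading=NULL, estimated=1845 → 1845
id=113: manual_reading=NULL, sensor_reading=1684 → 1684

1262, 1167, 499, 1111, 1200, 1596, 1018, 931, 460, 622, 1618, 652, 1845, 1684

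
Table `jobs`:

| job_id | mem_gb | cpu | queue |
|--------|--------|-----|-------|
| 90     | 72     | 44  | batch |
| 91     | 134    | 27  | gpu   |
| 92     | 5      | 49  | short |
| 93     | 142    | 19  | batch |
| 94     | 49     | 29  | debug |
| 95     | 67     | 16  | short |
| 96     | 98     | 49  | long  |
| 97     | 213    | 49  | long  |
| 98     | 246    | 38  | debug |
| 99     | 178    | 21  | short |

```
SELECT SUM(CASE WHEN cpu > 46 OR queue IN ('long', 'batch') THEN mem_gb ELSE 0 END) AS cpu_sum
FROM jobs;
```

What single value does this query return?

job_id=90: ✓ → 72
job_id=91: ✗
job_id=92: ✓ → 5
job_id=93: ✓ → 142
job_id=94: ✗
job_id=95: ✗
job_id=96: ✓ → 98
job_id=97: ✓ → 213
job_id=98: ✗
job_id=99: ✗
cpu_sum = 72 + 5 + 142 + 98 + 213 = 530

530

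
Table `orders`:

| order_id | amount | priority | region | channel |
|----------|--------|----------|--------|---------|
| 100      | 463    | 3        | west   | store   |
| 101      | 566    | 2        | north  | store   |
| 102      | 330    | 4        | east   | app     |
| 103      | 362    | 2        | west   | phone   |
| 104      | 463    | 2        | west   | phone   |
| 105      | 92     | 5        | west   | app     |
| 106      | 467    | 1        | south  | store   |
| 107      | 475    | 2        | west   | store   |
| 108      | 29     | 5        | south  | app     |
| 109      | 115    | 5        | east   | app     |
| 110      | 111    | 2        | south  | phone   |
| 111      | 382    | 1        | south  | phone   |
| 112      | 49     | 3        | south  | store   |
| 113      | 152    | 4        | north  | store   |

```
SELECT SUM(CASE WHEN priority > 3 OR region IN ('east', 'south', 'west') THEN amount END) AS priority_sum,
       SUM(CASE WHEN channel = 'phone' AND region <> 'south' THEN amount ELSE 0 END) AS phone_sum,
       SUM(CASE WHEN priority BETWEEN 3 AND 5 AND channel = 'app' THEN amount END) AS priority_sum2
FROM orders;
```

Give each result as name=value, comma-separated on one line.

[priority_sum: priority > 3 OR region IN ('east', 'south', 'west')]
order_id=100: ✓ → 463
order_id=101: ✗
order_id=102: ✓ → 330
order_id=103: ✓ → 362
order_id=104: ✓ → 463
order_id=105: ✓ → 92
order_id=106: ✓ → 467
order_id=107: ✓ → 475
order_id=108: ✓ → 29
order_id=109: ✓ → 115
order_id=110: ✓ → 111
order_id=111: ✓ → 382
order_id=112: ✓ → 49
order_id=113: ✓ → 152
priority_sum = 463 + 330 + 362 + 463 + 92 + 467 + 475 + 29 + 115 + 111 + 382 + 49 + 152 = 3490
—
[phone_sum: channel = 'phone' AND region <> 'south']
order_id=100: ✗
order_id=101: ✗
order_id=102: ✗
order_id=103: ✓ → 362
order_id=104: ✓ → 463
order_id=105: ✗
order_id=106: ✗
order_id=107: ✗
order_id=108: ✗
order_id=109: ✗
order_id=110: ✗
order_id=111: ✗
order_id=112: ✗
order_id=113: ✗
phone_sum = 362 + 463 = 825
—
[priority_sum2: priority BETWEEN 3 AND 5 AND channel = 'app']
order_id=100: ✗
order_id=101: ✗
order_id=102: ✓ → 330
order_id=103: ✗
order_id=104: ✗
order_id=105: ✓ → 92
order_id=106: ✗
order_id=107: ✗
order_id=108: ✓ → 29
order_id=109: ✓ → 115
order_id=110: ✗
order_id=111: ✗
order_id=112: ✗
order_id=113: ✗
priority_sum2 = 330 + 92 + 29 + 115 = 566

priority_sum=3490, phone_sum=825, priority_sum2=566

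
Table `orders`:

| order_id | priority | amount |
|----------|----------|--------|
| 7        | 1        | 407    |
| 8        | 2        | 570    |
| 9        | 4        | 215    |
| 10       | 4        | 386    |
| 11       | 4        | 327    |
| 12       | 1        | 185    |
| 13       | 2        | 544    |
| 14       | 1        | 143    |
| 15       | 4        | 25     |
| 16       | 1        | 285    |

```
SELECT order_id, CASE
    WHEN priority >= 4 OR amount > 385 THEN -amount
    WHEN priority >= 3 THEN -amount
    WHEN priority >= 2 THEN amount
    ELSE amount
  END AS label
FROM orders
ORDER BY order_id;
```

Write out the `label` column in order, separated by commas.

-407, -570, -215, -386, -327, 185, -544, 143, -25, 285

order_id=7: priority >= 4 OR amount > 385 → -407
order_id=8: priority >= 4 OR amount > 385 → -570
order_id=9: priority >= 4 OR amount > 385 → -215
order_id=10: priority >= 4 OR amount > 385 → -386
order_id=11: priority >= 4 OR amount > 385 → -327
order_id=12: ELSE → 185
order_id=13: priority >= 4 OR amount > 385 → -544
order_id=14: ELSE → 143
order_id=15: priority >= 4 OR amount > 385 → -25
order_id=16: ELSE → 285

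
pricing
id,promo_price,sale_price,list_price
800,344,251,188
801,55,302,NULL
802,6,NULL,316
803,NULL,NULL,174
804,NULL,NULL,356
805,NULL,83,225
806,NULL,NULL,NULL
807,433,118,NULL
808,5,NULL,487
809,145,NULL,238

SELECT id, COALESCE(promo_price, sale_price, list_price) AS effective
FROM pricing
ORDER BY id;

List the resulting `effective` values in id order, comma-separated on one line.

id=800: promo_price=344 → 344
id=801: promo_price=55 → 55
id=802: promo_price=6 → 6
id=803: promo_price=NULL, sale_price=NULL, list_price=174 → 174
id=804: promo_price=NULL, sale_price=NULL, list_price=356 → 356
id=805: promo_price=NULL, sale_price=83 → 83
id=806: promo_price=NULL, sale_price=NULL, list_price=NULL (all NULL) → NULL
id=807: promo_price=433 → 433
id=808: promo_price=5 → 5
id=809: promo_price=145 → 145

344, 55, 6, 174, 356, 83, NULL, 433, 5, 145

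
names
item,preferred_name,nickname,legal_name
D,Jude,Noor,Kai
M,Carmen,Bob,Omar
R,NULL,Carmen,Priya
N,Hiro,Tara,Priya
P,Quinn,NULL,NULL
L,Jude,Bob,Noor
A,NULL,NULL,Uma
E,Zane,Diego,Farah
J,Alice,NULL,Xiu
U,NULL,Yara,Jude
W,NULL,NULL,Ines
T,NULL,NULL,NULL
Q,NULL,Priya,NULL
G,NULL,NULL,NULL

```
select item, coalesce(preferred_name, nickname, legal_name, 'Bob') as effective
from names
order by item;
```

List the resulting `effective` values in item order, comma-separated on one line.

Uma, Jude, Zane, Bob, Alice, Jude, Carmen, Hiro, Quinn, Priya, Carmen, Bob, Yara, Ines

item=A: preferred_name=NULL, nickname=NULL, legal_name=Uma → Uma
item=D: preferred_name=Jude → Jude
item=E: preferred_name=Zane → Zane
item=G: preferred_name=NULL, nickname=NULL, legal_name=NULL, → literal Bob → Bob
item=J: preferred_name=Alice → Alice
item=L: preferred_name=Jude → Jude
item=M: preferred_name=Carmen → Carmen
item=N: preferred_name=Hiro → Hiro
item=P: preferred_name=Quinn → Quinn
item=Q: preferred_name=NULL, nickname=Priya → Priya
item=R: preferred_name=NULL, nickname=Carmen → Carmen
item=T: preferred_name=NULL, nickname=NULL, legal_name=NULL, → literal Bob → Bob
item=U: preferred_name=NULL, nickname=Yara → Yara
item=W: preferred_name=NULL, nickname=NULL, legal_name=Ines → Ines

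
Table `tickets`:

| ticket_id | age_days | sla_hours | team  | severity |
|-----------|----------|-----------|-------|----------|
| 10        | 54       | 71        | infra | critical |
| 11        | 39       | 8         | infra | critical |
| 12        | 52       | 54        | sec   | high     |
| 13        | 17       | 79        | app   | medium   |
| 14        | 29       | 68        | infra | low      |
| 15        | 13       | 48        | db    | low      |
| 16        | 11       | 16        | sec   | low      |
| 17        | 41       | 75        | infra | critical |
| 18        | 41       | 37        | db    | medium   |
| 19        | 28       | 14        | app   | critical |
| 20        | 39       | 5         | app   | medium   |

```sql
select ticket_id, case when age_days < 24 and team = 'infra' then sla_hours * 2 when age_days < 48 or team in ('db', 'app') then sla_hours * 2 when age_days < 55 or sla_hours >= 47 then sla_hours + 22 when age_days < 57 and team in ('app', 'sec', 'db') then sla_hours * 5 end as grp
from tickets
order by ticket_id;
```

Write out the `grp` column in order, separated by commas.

93, 16, 76, 158, 136, 96, 32, 150, 74, 28, 10

ticket_id=10: age_days < 55 or sla_hours >= 47 → 93
ticket_id=11: age_days < 48 or team in ('db', 'app') → 16
ticket_id=12: age_days < 55 or sla_hours >= 47 → 76
ticket_id=13: age_days < 48 or team in ('db', 'app') → 158
ticket_id=14: age_days < 48 or team in ('db', 'app') → 136
ticket_id=15: age_days < 48 or team in ('db', 'app') → 96
ticket_id=16: age_days < 48 or team in ('db', 'app') → 32
ticket_id=17: age_days < 48 or team in ('db', 'app') → 150
ticket_id=18: age_days < 48 or team in ('db', 'app') → 74
ticket_id=19: age_days < 48 or team in ('db', 'app') → 28
ticket_id=20: age_days < 48 or team in ('db', 'app') → 10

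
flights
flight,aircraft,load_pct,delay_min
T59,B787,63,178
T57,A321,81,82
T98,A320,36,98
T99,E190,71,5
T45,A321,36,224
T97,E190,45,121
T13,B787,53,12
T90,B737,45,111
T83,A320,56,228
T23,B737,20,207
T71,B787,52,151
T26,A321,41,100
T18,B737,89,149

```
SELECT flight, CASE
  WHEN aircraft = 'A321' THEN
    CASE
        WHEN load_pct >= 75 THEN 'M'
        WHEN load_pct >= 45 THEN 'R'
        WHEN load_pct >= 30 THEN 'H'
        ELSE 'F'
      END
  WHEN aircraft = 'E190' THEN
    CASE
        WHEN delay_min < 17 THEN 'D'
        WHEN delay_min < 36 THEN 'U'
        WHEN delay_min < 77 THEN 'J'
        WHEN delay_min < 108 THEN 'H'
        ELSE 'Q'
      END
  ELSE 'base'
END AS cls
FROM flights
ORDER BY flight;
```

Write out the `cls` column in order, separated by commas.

flight=T13: aircraft='B787' → outer ELSE → base
flight=T18: aircraft='B737' → outer ELSE → base
flight=T23: aircraft='B737' → outer ELSE → base
flight=T26: aircraft='A321' → inner[load_pct >= 30] → H
flight=T45: aircraft='A321' → inner[load_pct >= 30] → H
flight=T57: aircraft='A321' → inner[load_pct >= 75] → M
flight=T59: aircraft='B787' → outer ELSE → base
flight=T71: aircraft='B787' → outer ELSE → base
flight=T83: aircraft='A320' → outer ELSE → base
flight=T90: aircraft='B737' → outer ELSE → base
flight=T97: aircraft='E190' → inner[ELSE] → Q
flight=T98: aircraft='A320' → outer ELSE → base
flight=T99: aircraft='E190' → inner[delay_min < 17] → D

base, base, base, H, H, M, base, base, base, base, Q, base, D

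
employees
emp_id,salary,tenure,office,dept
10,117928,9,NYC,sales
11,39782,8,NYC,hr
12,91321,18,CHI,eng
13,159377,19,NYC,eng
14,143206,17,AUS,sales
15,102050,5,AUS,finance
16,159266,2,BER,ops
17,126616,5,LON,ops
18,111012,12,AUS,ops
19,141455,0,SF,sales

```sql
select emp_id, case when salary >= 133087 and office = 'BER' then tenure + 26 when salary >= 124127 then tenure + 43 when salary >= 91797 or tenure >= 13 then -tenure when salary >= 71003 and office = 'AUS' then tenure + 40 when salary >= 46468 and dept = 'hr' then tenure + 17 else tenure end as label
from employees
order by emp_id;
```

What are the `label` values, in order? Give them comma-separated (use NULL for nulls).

-9, 8, -18, 62, 60, -5, 28, 48, -12, 43

emp_id=10: salary >= 91797 or tenure >= 13 → -9
emp_id=11: ELSE → 8
emp_id=12: salary >= 91797 or tenure >= 13 → -18
emp_id=13: salary >= 124127 → 62
emp_id=14: salary >= 124127 → 60
emp_id=15: salary >= 91797 or tenure >= 13 → -5
emp_id=16: salary >= 133087 and office = 'BER' → 28
emp_id=17: salary >= 124127 → 48
emp_id=18: salary >= 91797 or tenure >= 13 → -12
emp_id=19: salary >= 124127 → 43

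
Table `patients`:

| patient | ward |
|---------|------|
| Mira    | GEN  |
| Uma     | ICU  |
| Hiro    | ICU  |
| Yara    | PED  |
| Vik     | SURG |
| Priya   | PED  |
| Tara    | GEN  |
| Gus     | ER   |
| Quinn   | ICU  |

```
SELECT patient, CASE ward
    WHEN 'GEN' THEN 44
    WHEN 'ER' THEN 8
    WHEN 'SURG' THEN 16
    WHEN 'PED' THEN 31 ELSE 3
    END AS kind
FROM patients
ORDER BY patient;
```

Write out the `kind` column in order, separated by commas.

patient=Gus: ward='ER' → 8
patient=Hiro: ELSE → 3
patient=Mira: ward='GEN' → 44
patient=Priya: ward='PED' → 31
patient=Quinn: ELSE → 3
patient=Tara: ward='GEN' → 44
patient=Uma: ELSE → 3
patient=Vik: ward='SURG' → 16
patient=Yara: ward='PED' → 31

8, 3, 44, 31, 3, 44, 3, 16, 31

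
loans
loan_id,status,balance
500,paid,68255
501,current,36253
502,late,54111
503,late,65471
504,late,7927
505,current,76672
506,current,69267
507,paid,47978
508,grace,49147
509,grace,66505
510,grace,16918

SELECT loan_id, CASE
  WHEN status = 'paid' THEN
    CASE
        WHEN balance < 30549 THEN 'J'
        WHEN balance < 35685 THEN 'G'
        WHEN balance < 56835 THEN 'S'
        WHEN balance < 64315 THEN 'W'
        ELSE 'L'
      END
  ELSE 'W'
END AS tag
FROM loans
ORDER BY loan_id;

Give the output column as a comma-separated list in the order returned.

L, W, W, W, W, W, W, S, W, W, W

loan_id=500: status='paid' → inner[ELSE] → L
loan_id=501: status='current' → outer ELSE → W
loan_id=502: status='late' → outer ELSE → W
loan_id=503: status='late' → outer ELSE → W
loan_id=504: status='late' → outer ELSE → W
loan_id=505: status='current' → outer ELSE → W
loan_id=506: status='current' → outer ELSE → W
loan_id=507: status='paid' → inner[balance < 56835] → S
loan_id=508: status='grace' → outer ELSE → W
loan_id=509: status='grace' → outer ELSE → W
loan_id=510: status='grace' → outer ELSE → W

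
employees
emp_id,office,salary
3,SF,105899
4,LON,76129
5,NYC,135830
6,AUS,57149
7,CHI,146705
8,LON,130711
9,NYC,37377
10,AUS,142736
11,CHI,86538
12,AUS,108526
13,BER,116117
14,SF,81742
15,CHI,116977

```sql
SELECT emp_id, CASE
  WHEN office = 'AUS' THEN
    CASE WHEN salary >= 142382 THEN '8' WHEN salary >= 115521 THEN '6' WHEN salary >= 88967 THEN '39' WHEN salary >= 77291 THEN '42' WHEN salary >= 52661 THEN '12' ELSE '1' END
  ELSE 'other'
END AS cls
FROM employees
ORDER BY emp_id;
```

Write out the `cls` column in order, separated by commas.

emp_id=3: office='SF' → outer ELSE → other
emp_id=4: office='LON' → outer ELSE → other
emp_id=5: office='NYC' → outer ELSE → other
emp_id=6: office='AUS' → inner[salary >= 52661] → 12
emp_id=7: office='CHI' → outer ELSE → other
emp_id=8: office='LON' → outer ELSE → other
emp_id=9: office='NYC' → outer ELSE → other
emp_id=10: office='AUS' → inner[salary >= 142382] → 8
emp_id=11: office='CHI' → outer ELSE → other
emp_id=12: office='AUS' → inner[salary >= 88967] → 39
emp_id=13: office='BER' → outer ELSE → other
emp_id=14: office='SF' → outer ELSE → other
emp_id=15: office='CHI' → outer ELSE → other

other, other, other, 12, other, other, other, 8, other, 39, other, other, other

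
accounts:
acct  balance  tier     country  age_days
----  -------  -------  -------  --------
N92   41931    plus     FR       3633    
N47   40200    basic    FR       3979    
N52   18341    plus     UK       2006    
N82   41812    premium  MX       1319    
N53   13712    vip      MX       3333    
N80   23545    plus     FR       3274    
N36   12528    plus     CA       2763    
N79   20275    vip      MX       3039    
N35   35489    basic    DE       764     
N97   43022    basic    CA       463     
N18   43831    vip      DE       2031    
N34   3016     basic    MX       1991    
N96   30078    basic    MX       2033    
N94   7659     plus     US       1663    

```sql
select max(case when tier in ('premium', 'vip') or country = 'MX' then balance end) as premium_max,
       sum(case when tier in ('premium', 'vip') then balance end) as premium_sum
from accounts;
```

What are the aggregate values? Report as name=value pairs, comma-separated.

premium_max=43831, premium_sum=119630

[premium_max: tier in ('premium', 'vip') or country = 'MX']
acct=N92: ✗
acct=N47: ✗
acct=N52: ✗
acct=N82: ✓ → 41812
acct=N53: ✓ → 13712
acct=N80: ✗
acct=N36: ✗
acct=N79: ✓ → 20275
acct=N35: ✗
acct=N97: ✗
acct=N18: ✓ → 43831
acct=N34: ✓ → 3016
acct=N96: ✓ → 30078
acct=N94: ✗
premium_max = MAX(41812, 13712, 20275, 43831, 3016, 30078) = 43831
—
[premium_sum: tier in ('premium', 'vip')]
acct=N92: ✗
acct=N47: ✗
acct=N52: ✗
acct=N82: ✓ → 41812
acct=N53: ✓ → 13712
acct=N80: ✗
acct=N36: ✗
acct=N79: ✓ → 20275
acct=N35: ✗
acct=N97: ✗
acct=N18: ✓ → 43831
acct=N34: ✗
acct=N96: ✗
acct=N94: ✗
premium_sum = 41812 + 13712 + 20275 + 43831 = 119630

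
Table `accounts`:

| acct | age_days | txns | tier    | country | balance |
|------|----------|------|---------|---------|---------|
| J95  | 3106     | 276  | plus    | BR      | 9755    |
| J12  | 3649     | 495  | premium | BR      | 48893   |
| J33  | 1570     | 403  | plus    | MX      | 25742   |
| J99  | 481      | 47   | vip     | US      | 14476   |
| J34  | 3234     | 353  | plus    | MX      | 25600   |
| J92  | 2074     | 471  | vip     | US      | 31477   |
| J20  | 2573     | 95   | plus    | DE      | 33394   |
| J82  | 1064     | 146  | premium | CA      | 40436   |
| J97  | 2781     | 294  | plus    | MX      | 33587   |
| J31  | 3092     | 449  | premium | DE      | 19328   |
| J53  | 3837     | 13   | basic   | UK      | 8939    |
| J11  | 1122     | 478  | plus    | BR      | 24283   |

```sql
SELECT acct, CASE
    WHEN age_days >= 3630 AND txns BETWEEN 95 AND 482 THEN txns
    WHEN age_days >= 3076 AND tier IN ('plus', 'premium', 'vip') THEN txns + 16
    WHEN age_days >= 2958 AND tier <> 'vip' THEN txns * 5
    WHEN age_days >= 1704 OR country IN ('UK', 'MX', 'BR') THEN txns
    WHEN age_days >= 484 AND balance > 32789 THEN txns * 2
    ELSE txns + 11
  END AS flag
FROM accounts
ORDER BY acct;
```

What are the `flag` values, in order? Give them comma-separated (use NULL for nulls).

478, 511, 95, 465, 403, 369, 65, 292, 471, 292, 294, 58

acct=J11: age_days >= 1704 OR country IN ('UK', 'MX', 'BR') → 478
acct=J12: age_days >= 3076 AND tier IN ('plus', 'premium', 'vip') → 511
acct=J20: age_days >= 1704 OR country IN ('UK', 'MX', 'BR') → 95
acct=J31: age_days >= 3076 AND tier IN ('plus', 'premium', 'vip') → 465
acct=J33: age_days >= 1704 OR country IN ('UK', 'MX', 'BR') → 403
acct=J34: age_days >= 3076 AND tier IN ('plus', 'premium', 'vip') → 369
acct=J53: age_days >= 2958 AND tier <> 'vip' → 65
acct=J82: age_days >= 484 AND balance > 32789 → 292
acct=J92: age_days >= 1704 OR country IN ('UK', 'MX', 'BR') → 471
acct=J95: age_days >= 3076 AND tier IN ('plus', 'premium', 'vip') → 292
acct=J97: age_days >= 1704 OR country IN ('UK', 'MX', 'BR') → 294
acct=J99: ELSE → 58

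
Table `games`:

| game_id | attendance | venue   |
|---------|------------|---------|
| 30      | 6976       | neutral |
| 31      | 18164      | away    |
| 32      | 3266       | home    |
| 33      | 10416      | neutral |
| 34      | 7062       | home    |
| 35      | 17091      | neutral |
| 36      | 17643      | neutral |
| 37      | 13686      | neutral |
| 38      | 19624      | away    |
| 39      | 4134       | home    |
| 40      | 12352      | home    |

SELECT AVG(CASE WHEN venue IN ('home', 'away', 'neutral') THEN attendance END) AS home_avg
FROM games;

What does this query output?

game_id=30: ✓ → 6976
game_id=31: ✓ → 18164
game_id=32: ✓ → 3266
game_id=33: ✓ → 10416
game_id=34: ✓ → 7062
game_id=35: ✓ → 17091
game_id=36: ✓ → 17643
game_id=37: ✓ → 13686
game_id=38: ✓ → 19624
game_id=39: ✓ → 4134
game_id=40: ✓ → 12352
home_avg = (6976 + 18164 + 3266 + 10416 + 7062 + 17091 + 17643 + 13686 + 19624 + 4134 + 12352) / 11 = 11855.8181818182

11855.8181818182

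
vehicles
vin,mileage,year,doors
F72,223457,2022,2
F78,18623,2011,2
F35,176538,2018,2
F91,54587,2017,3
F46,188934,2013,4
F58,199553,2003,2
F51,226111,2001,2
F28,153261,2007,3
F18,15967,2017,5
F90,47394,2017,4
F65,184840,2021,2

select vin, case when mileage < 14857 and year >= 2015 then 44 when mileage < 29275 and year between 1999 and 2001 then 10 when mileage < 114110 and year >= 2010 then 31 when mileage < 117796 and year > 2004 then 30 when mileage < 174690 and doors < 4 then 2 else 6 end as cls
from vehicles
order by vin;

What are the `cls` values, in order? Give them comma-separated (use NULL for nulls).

31, 2, 6, 6, 6, 6, 6, 6, 31, 31, 31

vin=F18: mileage < 114110 and year >= 2010 → 31
vin=F28: mileage < 174690 and doors < 4 → 2
vin=F35: ELSE → 6
vin=F46: ELSE → 6
vin=F51: ELSE → 6
vin=F58: ELSE → 6
vin=F65: ELSE → 6
vin=F72: ELSE → 6
vin=F78: mileage < 114110 and year >= 2010 → 31
vin=F90: mileage < 114110 and year >= 2010 → 31
vin=F91: mileage < 114110 and year >= 2010 → 31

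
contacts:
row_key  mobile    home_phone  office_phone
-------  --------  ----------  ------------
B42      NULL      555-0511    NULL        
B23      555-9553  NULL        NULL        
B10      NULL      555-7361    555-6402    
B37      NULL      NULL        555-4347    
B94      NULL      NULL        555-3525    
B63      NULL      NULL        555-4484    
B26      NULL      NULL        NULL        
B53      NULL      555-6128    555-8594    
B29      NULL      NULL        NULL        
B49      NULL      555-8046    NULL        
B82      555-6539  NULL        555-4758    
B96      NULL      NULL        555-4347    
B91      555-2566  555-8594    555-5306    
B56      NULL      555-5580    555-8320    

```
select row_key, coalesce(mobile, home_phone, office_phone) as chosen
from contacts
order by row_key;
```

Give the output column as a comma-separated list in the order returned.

row_key=B10: mobile=NULL, home_phone=555-7361 → 555-7361
row_key=B23: mobile=555-9553 → 555-9553
row_key=B26: mobile=NULL, home_phone=NULL, office_phone=NULL (all NULL) → NULL
row_key=B29: mobile=NULL, home_phone=NULL, office_phone=NULL (all NULL) → NULL
row_key=B37: mobile=NULL, home_phone=NULL, office_phone=555-4347 → 555-4347
row_key=B42: mobile=NULL, home_phone=555-0511 → 555-0511
row_key=B49: mobile=NULL, home_phone=555-8046 → 555-8046
row_key=B53: mobile=NULL, home_phone=555-6128 → 555-6128
row_key=B56: mobile=NULL, home_phone=555-5580 → 555-5580
row_key=B63: mobile=NULL, home_phone=NULL, office_phone=555-4484 → 555-4484
row_key=B82: mobile=555-6539 → 555-6539
row_key=B91: mobile=555-2566 → 555-2566
row_key=B94: mobile=NULL, home_phone=NULL, office_phone=555-3525 → 555-3525
row_key=B96: mobile=NULL, home_phone=NULL, office_phone=555-4347 → 555-4347

555-7361, 555-9553, NULL, NULL, 555-4347, 555-0511, 555-8046, 555-6128, 555-5580, 555-4484, 555-6539, 555-2566, 555-3525, 555-4347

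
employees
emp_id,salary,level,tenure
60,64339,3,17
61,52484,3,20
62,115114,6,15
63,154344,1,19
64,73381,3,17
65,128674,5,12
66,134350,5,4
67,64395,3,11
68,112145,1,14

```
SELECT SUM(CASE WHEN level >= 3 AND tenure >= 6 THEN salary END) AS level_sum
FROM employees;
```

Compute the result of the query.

498387

emp_id=60: ✓ → 64339
emp_id=61: ✓ → 52484
emp_id=62: ✓ → 115114
emp_id=63: ✗
emp_id=64: ✓ → 73381
emp_id=65: ✓ → 128674
emp_id=66: ✗
emp_id=67: ✓ → 64395
emp_id=68: ✗
level_sum = 64339 + 52484 + 115114 + 73381 + 128674 + 64395 = 498387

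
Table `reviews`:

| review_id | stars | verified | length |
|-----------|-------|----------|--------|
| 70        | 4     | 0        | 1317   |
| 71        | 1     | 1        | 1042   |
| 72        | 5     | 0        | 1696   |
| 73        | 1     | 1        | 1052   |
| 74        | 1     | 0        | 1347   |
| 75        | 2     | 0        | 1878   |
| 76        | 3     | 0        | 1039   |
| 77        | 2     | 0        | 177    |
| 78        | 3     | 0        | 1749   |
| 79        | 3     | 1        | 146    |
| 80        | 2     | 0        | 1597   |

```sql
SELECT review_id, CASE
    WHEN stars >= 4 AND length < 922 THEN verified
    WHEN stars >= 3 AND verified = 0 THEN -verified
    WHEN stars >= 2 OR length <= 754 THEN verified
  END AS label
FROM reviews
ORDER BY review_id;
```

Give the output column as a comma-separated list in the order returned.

0, NULL, 0, NULL, NULL, 0, 0, 0, 0, 1, 0

review_id=70: stars >= 3 AND verified = 0 → 0
review_id=71: (no match → NULL) → NULL
review_id=72: stars >= 3 AND verified = 0 → 0
review_id=73: (no match → NULL) → NULL
review_id=74: (no match → NULL) → NULL
review_id=75: stars >= 2 OR length <= 754 → 0
review_id=76: stars >= 3 AND verified = 0 → 0
review_id=77: stars >= 2 OR length <= 754 → 0
review_id=78: stars >= 3 AND verified = 0 → 0
review_id=79: stars >= 2 OR length <= 754 → 1
review_id=80: stars >= 2 OR length <= 754 → 0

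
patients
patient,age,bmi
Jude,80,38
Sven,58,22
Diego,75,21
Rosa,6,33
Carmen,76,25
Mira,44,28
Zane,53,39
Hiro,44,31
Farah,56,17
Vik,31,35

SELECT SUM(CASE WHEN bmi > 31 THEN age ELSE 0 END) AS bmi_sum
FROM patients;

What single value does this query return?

patient=Jude: ✓ → 80
patient=Sven: ✗
patient=Diego: ✗
patient=Rosa: ✓ → 6
patient=Carmen: ✗
patient=Mira: ✗
patient=Zane: ✓ → 53
patient=Hiro: ✗
patient=Farah: ✗
patient=Vik: ✓ → 31
bmi_sum = 80 + 6 + 53 + 31 = 170

170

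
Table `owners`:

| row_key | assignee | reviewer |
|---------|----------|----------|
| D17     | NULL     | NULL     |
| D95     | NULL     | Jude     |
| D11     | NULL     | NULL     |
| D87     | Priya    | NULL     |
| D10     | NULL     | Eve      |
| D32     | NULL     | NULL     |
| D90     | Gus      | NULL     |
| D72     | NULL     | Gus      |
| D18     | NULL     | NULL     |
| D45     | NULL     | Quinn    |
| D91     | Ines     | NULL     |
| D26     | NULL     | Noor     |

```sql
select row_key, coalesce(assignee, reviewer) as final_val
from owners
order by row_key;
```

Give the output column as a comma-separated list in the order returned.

row_key=D10: assignee=NULL, reviewer=Eve → Eve
row_key=D11: assignee=NULL, reviewer=NULL (all NULL) → NULL
row_key=D17: assignee=NULL, reviewer=NULL (all NULL) → NULL
row_key=D18: assignee=NULL, reviewer=NULL (all NULL) → NULL
row_key=D26: assignee=NULL, reviewer=Noor → Noor
row_key=D32: assignee=NULL, reviewer=NULL (all NULL) → NULL
row_key=D45: assignee=NULL, reviewer=Quinn → Quinn
row_key=D72: assignee=NULL, reviewer=Gus → Gus
row_key=D87: assignee=Priya → Priya
row_key=D90: assignee=Gus → Gus
row_key=D91: assignee=Ines → Ines
row_key=D95: assignee=NULL, reviewer=Jude → Jude

Eve, NULL, NULL, NULL, Noor, NULL, Quinn, Gus, Priya, Gus, Ines, Jude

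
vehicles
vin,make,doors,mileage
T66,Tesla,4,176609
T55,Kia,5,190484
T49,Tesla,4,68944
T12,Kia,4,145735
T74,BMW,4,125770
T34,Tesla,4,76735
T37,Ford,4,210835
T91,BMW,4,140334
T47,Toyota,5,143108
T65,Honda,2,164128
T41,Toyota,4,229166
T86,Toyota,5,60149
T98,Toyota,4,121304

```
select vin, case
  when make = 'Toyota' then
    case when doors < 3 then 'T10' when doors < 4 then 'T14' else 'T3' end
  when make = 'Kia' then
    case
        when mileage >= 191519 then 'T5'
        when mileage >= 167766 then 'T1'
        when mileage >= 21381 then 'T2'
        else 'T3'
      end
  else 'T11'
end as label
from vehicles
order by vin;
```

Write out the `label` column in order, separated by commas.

vin=T12: make='Kia' → inner[mileage >= 21381] → T2
vin=T34: make='Tesla' → outer ELSE → T11
vin=T37: make='Ford' → outer ELSE → T11
vin=T41: make='Toyota' → inner[ELSE] → T3
vin=T47: make='Toyota' → inner[ELSE] → T3
vin=T49: make='Tesla' → outer ELSE → T11
vin=T55: make='Kia' → inner[mileage >= 167766] → T1
vin=T65: make='Honda' → outer ELSE → T11
vin=T66: make='Tesla' → outer ELSE → T11
vin=T74: make='BMW' → outer ELSE → T11
vin=T86: make='Toyota' → inner[ELSE] → T3
vin=T91: make='BMW' → outer ELSE → T11
vin=T98: make='Toyota' → inner[ELSE] → T3

T2, T11, T11, T3, T3, T11, T1, T11, T11, T11, T3, T11, T3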